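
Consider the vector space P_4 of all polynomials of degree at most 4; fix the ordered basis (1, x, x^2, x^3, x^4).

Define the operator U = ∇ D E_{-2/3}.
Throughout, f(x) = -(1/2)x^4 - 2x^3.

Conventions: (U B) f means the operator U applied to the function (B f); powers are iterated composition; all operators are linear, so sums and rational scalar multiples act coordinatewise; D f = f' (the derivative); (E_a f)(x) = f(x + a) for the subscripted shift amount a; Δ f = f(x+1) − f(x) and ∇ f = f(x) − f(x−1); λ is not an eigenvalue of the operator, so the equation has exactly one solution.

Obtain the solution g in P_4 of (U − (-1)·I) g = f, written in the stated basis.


the image equals g(x) = -(1/2)x^4 - 2x^3 + 6x^2 - 2x - 52/3

write g with unknown coordinates in the stated basis and equate coefficients in (U − (-1)·I) g = f
solving from the highest basis element down gives g = -(1/2)x^4 - 2x^3 + 6x^2 - 2x - 52/3
check: U g = -6x^2 + 2x + 52/3
so U g − (-1)·g = -(1/2)x^4 - 2x^3 = f ✓


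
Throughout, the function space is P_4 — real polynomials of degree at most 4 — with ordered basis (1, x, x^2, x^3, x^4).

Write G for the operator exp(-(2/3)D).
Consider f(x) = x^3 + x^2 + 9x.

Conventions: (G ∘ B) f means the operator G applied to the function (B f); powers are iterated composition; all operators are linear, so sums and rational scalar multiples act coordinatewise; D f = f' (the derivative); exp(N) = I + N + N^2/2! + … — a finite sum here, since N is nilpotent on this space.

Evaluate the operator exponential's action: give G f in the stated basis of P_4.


the image equals g(x) = x^3 - x^2 + 9x - 158/27

order-1 term: -2x^2 - (4/3)x - 6
order-2 term: (4/3)x + 4/9
order-3 term: -8/27
the series for exp(-(2/3)D) f terminates at order 3
exp(-(2/3)D) f = x^3 - x^2 + 9x - 158/27


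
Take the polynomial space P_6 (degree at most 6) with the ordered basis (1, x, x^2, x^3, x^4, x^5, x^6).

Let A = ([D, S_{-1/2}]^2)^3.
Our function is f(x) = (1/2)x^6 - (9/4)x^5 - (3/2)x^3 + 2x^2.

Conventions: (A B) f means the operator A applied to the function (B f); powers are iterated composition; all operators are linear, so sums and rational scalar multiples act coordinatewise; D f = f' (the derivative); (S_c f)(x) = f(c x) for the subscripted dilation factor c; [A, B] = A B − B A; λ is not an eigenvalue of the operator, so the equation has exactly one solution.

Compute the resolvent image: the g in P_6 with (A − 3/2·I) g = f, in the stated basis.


the result is g(x) = -(1/3)x^6 + (3/2)x^5 + x^3 - (4/3)x^2 + 3645/65536

write g with unknown coordinates in the stated basis and equate coefficients in (A − 3/2·I) g = f
solving from the highest basis element down gives g = -(1/3)x^6 + (3/2)x^5 + x^3 - (4/3)x^2 + 3645/65536
check: A g = 10935/131072
so A g − 3/2·g = (1/2)x^6 - (9/4)x^5 - (3/2)x^3 + 2x^2 = f ✓


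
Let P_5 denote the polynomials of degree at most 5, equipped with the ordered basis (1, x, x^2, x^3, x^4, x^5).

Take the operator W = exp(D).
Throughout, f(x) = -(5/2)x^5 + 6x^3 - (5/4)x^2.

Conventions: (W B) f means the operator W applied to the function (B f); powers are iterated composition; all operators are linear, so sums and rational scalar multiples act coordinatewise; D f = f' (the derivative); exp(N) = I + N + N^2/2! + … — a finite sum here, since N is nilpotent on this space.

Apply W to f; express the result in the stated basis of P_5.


order-1 term: -(25/2)x^4 + 18x^2 - (5/2)x
order-2 term: -25x^3 + 18x - 5/4
order-3 term: -25x^2 + 6
order-4 term: -(25/2)x
order-5 term: -5/2
the series for exp(D) f terminates at order 5
exp(D) f = -(5/2)x^5 - (25/2)x^4 - 19x^3 - (33/4)x^2 + 3x + 9/4

the image equals g(x) = -(5/2)x^5 - (25/2)x^4 - 19x^3 - (33/4)x^2 + 3x + 9/4


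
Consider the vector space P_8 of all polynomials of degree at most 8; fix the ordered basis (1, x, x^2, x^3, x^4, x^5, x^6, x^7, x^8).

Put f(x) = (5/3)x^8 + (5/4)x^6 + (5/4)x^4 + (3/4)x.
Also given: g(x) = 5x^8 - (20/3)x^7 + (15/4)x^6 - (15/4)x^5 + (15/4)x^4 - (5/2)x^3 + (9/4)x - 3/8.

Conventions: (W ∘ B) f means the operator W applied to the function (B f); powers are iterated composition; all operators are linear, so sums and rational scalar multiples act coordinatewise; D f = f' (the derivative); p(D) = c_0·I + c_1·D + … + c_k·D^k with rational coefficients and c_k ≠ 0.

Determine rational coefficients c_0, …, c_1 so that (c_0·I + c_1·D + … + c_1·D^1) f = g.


D^0 f = (5/3)x^8 + (5/4)x^6 + (5/4)x^4 + (3/4)x
D^1 f = (40/3)x^7 + (15/2)x^5 + 5x^3 + 3/4
matching coefficients of g against c_0 f + c_1 Df + … from the top degree down determines the c_i
solution: c_0 = 3, c_1 = -1/2

p(D) = 3·I − (1/2)·D, i.e. c_0 = 3, c_1 = -1/2


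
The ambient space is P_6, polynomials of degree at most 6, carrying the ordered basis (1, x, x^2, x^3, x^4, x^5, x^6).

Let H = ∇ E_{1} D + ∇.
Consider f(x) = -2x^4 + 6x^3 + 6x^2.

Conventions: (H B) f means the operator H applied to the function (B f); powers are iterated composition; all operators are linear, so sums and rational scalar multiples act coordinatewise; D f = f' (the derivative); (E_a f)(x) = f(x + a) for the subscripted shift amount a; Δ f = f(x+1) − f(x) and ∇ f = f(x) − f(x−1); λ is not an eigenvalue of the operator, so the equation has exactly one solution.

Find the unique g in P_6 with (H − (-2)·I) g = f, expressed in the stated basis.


the result is g(x) = -x^4 + 5x^3 - (3/2)x^2 + 2x - 35/4

write g with unknown coordinates in the stated basis and equate coefficients in (H − (-2)·I) g = f
solving from the highest basis element down gives g = -x^4 + 5x^3 - (3/2)x^2 + 2x - 35/4
check: H g = -4x^3 + 9x^2 - 4x + 35/2
so H g − (-2)·g = -2x^4 + 6x^3 + 6x^2 = f ✓


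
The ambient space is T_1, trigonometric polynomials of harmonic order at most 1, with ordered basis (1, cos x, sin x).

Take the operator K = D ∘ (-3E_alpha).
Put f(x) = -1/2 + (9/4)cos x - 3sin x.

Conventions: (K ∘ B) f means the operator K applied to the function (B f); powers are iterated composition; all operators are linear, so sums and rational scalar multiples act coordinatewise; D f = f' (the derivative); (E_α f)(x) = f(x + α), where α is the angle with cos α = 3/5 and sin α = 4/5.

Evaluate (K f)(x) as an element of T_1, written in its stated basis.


E_alpha f = -1/2 - (21/20)cos x - (18/5)sin x
(-3E_alpha) f = 3/2 + (63/20)cos x + (54/5)sin x
D (-3E_alpha) f = (54/5)cos x - (63/20)sin x

the result is g(x) = (54/5)cos x - (63/20)sin x


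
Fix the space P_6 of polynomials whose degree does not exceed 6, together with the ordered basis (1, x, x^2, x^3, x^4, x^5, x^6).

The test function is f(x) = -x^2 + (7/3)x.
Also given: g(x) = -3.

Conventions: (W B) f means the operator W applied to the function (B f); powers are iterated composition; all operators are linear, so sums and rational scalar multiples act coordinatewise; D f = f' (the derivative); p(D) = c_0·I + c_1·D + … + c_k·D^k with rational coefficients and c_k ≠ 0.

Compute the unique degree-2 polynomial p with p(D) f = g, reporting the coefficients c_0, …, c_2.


c_0 = 0, c_1 = 0, c_2 = 3/2

D^0 f = -x^2 + (7/3)x
D^1 f = -2x + 7/3
D^2 f = -2
matching coefficients of g against c_0 f + c_1 Df + … from the top degree down determines the c_i
solution: c_0 = 0, c_1 = 0, c_2 = 3/2


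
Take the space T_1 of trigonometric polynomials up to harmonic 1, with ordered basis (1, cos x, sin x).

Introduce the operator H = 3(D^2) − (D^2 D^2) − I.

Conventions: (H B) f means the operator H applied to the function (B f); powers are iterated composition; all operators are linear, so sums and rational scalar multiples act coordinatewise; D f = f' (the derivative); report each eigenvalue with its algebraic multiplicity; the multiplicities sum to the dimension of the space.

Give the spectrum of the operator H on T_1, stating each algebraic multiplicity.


image of 1: -1
image of cos x: -5cos x
image of sin x: -5sin x
the matrix is diagonal; its diagonal is (-1, -5, -5)
for a triangular matrix the eigenvalues are the diagonal entries, with algebraic multiplicity their repetition count

λ = -5 (multiplicity 2), λ = -1 (multiplicity 1)


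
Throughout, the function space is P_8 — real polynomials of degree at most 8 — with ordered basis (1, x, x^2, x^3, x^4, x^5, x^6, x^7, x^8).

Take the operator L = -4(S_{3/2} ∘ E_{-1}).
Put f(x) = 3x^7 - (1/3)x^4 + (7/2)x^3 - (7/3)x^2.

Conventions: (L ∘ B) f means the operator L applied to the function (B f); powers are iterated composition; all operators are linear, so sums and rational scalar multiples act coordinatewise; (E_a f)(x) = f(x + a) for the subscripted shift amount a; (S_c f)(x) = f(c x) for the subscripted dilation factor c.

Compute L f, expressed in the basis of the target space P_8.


g(x) = -(6561/32)x^7 + (15309/16)x^6 - (15309/8)x^5 + 2133x^4 - (5931/4)x^3 + (1401/2)x^2 - 225x + 110/3

E_{-1} f = 3x^7 - 21x^6 + 63x^5 - (316/3)x^4 + (659/6)x^3 - (467/6)x^2 + (75/2)x - 55/6
S_{3/2} E_{-1} f = (6561/128)x^7 - (15309/64)x^6 + (15309/32)x^5 - (2133/4)x^4 + (5931/16)x^3 - (1401/8)x^2 + (225/4)x - 55/6
(-4(S_{3/2} ∘ E_{-1})) f = -(6561/32)x^7 + (15309/16)x^6 - (15309/8)x^5 + 2133x^4 - (5931/4)x^3 + (1401/2)x^2 - 225x + 110/3


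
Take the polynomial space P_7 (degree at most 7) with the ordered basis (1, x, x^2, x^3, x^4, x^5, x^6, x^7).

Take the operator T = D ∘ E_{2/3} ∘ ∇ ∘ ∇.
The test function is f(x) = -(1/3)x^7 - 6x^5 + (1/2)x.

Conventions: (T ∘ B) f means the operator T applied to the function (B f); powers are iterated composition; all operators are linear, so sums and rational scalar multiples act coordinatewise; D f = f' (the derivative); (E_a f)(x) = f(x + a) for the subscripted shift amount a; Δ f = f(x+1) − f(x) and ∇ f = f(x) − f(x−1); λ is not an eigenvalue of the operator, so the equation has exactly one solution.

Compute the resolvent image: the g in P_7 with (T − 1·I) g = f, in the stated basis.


write g with unknown coordinates in the stated basis and equate coefficients in (T − 1·I) g = f
solving from the highest basis element down gives g = (1/3)x^7 + 6x^5 + 70x^4 - (280/3)x^3 + (1430/3)x^2 + (74653/54)x - 81542/81
check: T g = 70x^4 - (280/3)x^3 + (1430/3)x^2 + (37340/27)x - 81542/81
so T g − 1·g = -(1/3)x^7 - 6x^5 + (1/2)x = f ✓

the image equals g(x) = (1/3)x^7 + 6x^5 + 70x^4 - (280/3)x^3 + (1430/3)x^2 + (74653/54)x - 81542/81


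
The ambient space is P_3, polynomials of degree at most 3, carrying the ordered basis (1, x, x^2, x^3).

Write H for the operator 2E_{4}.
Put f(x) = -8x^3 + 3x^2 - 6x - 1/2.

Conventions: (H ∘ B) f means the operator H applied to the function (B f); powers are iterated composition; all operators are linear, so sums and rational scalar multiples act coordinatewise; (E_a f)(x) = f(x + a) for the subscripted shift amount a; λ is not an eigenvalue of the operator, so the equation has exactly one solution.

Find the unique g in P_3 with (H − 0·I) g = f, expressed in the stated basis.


g(x) = -4x^3 + (99/2)x^2 - 207x + 1167/4

write g with unknown coordinates in the stated basis and equate coefficients in (H − 0·I) g = f
solving from the highest basis element down gives g = -4x^3 + (99/2)x^2 - 207x + 1167/4
check: H g = -8x^3 + 3x^2 - 6x - 1/2
so H g − 0·g = -8x^3 + 3x^2 - 6x - 1/2 = f ✓


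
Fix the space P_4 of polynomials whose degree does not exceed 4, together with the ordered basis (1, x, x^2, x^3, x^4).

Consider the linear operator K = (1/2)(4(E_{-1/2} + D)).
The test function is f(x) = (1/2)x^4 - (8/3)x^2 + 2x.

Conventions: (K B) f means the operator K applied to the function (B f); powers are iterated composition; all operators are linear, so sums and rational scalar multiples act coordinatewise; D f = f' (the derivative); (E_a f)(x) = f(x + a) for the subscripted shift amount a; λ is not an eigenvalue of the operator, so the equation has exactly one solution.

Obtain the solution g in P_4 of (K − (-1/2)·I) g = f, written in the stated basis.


write g with unknown coordinates in the stated basis and equate coefficients in (K − (-1/2)·I) g = f
solving from the highest basis element down gives g = (1/5)x^4 - (8/25)x^3 - (346/375)x^2 + (3394/1875)x - 7269/12500
check: K g = (2/5)x^4 + (4/25)x^3 - (827/375)x^2 + (2053/1875)x + 7269/25000
so K g − (-1/2)·g = (1/2)x^4 - (8/3)x^2 + 2x = f ✓

the image equals g(x) = (1/5)x^4 - (8/25)x^3 - (346/375)x^2 + (3394/1875)x - 7269/12500


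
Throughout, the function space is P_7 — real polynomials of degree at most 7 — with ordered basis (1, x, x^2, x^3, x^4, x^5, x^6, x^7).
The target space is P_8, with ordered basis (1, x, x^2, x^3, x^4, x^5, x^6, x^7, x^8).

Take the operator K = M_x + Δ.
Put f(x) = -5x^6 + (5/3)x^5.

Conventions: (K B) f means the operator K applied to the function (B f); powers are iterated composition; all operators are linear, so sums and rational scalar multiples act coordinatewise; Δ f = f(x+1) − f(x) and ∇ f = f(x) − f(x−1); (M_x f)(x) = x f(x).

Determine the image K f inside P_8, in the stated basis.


g(x) = -5x^7 + (5/3)x^6 - 30x^5 - (200/3)x^4 - (250/3)x^3 - (175/3)x^2 - (65/3)x - 10/3

M_x f = -5x^7 + (5/3)x^6
Δ f = -30x^5 - (200/3)x^4 - (250/3)x^3 - (175/3)x^2 - (65/3)x - 10/3
(M_x + Δ) f = -5x^7 + (5/3)x^6 - 30x^5 - (200/3)x^4 - (250/3)x^3 - (175/3)x^2 - (65/3)x - 10/3


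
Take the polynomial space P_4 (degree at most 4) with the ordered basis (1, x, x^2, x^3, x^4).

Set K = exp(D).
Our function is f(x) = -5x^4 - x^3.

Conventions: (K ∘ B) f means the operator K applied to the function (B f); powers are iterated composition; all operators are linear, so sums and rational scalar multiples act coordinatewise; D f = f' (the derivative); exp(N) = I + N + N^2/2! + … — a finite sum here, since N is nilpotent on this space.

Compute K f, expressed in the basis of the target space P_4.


order-1 term: -20x^3 - 3x^2
order-2 term: -30x^2 - 3x
order-3 term: -20x - 1
order-4 term: -5
the series for exp(D) f terminates at order 4
exp(D) f = -5x^4 - 21x^3 - 33x^2 - 23x - 6

g(x) = -5x^4 - 21x^3 - 33x^2 - 23x - 6


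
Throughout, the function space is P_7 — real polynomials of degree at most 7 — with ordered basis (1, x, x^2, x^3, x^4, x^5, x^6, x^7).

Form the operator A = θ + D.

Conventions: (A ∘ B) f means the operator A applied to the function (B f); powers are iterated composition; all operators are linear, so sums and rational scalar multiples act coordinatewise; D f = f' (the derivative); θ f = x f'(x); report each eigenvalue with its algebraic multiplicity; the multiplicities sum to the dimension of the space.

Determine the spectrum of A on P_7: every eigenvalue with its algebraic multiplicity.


λ = 0 (multiplicity 1), λ = 1 (multiplicity 1), λ = 2 (multiplicity 1), λ = 3 (multiplicity 1), λ = 4 (multiplicity 1), λ = 5 (multiplicity 1), λ = 6 (multiplicity 1), λ = 7 (multiplicity 1)

image of 1: 0
image of x: x + 1
image of x^2: 2x^2 + 2x
image of x^3: 3x^3 + 3x^2
image of x^4: 4x^4 + 4x^3
image of x^5: 5x^5 + 5x^4
image of x^6: 6x^6 + 6x^5
image of x^7: 7x^7 + 7x^6
the matrix is upper triangular; its diagonal is (0, 1, 2, 3, 4, 5, 6, 7)
for a triangular matrix the eigenvalues are the diagonal entries, with algebraic multiplicity their repetition count


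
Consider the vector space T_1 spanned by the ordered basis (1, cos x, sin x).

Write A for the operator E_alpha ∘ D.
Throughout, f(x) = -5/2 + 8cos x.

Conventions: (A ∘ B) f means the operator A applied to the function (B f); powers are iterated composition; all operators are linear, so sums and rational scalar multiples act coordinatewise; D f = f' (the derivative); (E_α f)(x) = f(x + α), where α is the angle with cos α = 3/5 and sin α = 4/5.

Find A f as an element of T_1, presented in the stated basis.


the image equals g(x) = -(32/5)cos x - (24/5)sin x

D f = -8sin x
E_alpha D f = -(32/5)cos x - (24/5)sin x


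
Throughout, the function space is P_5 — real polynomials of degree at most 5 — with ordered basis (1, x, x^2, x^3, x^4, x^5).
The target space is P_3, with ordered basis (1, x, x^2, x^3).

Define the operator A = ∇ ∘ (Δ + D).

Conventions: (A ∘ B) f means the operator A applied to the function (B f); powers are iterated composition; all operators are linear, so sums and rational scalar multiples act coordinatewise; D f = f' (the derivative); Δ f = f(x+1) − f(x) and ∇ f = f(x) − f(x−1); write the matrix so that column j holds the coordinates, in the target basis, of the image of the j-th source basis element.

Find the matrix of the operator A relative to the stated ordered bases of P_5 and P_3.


the matrix is [[0, 0, 4, -3, 6, -5]; [0, 0, 0, 12, -12, 30]; [0, 0, 0, 0, 24, -30]; [0, 0, 0, 0, 0, 40]] (rows listed top to bottom)

image of 1: 0
image of x: 0
image of x^2: 4
image of x^3: 12x - 3
image of x^4: 24x^2 - 12x + 6
image of x^5: 40x^3 - 30x^2 + 30x - 5
each image's coordinates form column j of the matrix


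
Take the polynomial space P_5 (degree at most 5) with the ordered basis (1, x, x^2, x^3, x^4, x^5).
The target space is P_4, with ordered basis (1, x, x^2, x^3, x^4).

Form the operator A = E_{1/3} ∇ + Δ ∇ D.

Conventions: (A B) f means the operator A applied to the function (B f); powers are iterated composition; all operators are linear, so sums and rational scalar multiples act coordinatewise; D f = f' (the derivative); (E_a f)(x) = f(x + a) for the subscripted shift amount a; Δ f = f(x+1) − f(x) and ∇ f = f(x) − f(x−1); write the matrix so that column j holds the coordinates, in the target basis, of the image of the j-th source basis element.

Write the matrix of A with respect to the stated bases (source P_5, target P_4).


the matrix is [[0, 1, -1/3, 19/3, -5/27, 821/81]; [0, 0, 2, -1, 76/3, -25/27]; [0, 0, 0, 3, -2, 190/3]; [0, 0, 0, 0, 4, -10/3]; [0, 0, 0, 0, 0, 5]] (rows listed top to bottom)

image of 1: 0
image of x: 1
image of x^2: 2x - 1/3
image of x^3: 3x^2 - x + 19/3
image of x^4: 4x^3 - 2x^2 + (76/3)x - 5/27
image of x^5: 5x^4 - (10/3)x^3 + (190/3)x^2 - (25/27)x + 821/81
each image's coordinates form column j of the matrix


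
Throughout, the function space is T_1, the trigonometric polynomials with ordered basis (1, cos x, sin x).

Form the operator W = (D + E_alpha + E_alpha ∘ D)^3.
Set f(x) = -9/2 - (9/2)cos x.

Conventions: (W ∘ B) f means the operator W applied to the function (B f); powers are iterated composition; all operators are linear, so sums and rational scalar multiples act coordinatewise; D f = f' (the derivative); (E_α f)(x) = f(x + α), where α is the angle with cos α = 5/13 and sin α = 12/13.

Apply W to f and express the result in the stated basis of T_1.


the result is g(x) = -9/2 - (167013/4394)cos x - (101655/2197)sin x

D f = (9/2)sin x
E_alpha f = -9/2 - (45/26)cos x + (54/13)sin x
D f = (9/2)sin x
E_alpha D f = (54/13)cos x + (45/26)sin x
(D + E_alpha + E_alpha ∘ D) f = -9/2 + (63/26)cos x + (135/13)sin x
D (D + E_alpha + E_alpha ∘ D) f = (135/13)cos x - (63/26)sin x
E_alpha (D + E_alpha + E_alpha ∘ D) f = -9/2 + (3555/338)cos x + (297/169)sin x
D (D + E_alpha + E_alpha ∘ D) f = (135/13)cos x - (63/26)sin x
E_alpha D (D + E_alpha + E_alpha ∘ D) f = (297/169)cos x - (3555/338)sin x
(D + E_alpha + E_alpha ∘ D) (D + E_alpha + E_alpha ∘ D) f = -9/2 + (7659/338)cos x - (1890/169)sin x
D (D + E_alpha + E_alpha ∘ D) (D + E_alpha + E_alpha ∘ D) f = -(1890/169)cos x - (7659/338)sin x
E_alpha (D + E_alpha + E_alpha ∘ D) (D + E_alpha + E_alpha ∘ D) f = -9/2 - (7065/4394)cos x - (55404/2197)sin x
D (D + E_alpha + E_alpha ∘ D) (D + E_alpha + E_alpha ∘ D) f = -(1890/169)cos x - (7659/338)sin x
E_alpha D (D + E_alpha + E_alpha ∘ D) (D + E_alpha + E_alpha ∘ D) f = -(55404/2197)cos x + (7065/4394)sin x
(D + E_alpha + E_alpha ∘ D) (D + E_alpha + E_alpha ∘ D) (D + E_alpha + E_alpha ∘ D) f = -9/2 - (167013/4394)cos x - (101655/2197)sin x


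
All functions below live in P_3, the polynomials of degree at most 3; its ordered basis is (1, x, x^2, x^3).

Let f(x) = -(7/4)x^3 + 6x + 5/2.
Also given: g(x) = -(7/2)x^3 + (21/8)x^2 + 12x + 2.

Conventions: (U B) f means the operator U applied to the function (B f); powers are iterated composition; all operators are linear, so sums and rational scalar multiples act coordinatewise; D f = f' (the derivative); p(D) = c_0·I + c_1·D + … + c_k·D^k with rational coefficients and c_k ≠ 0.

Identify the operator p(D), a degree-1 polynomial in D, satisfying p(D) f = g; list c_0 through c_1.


p(D) = 2·I − (1/2)·D, i.e. c_0 = 2, c_1 = -1/2

D^0 f = -(7/4)x^3 + 6x + 5/2
D^1 f = -(21/4)x^2 + 6
matching coefficients of g against c_0 f + c_1 Df + … from the top degree down determines the c_i
solution: c_0 = 2, c_1 = -1/2


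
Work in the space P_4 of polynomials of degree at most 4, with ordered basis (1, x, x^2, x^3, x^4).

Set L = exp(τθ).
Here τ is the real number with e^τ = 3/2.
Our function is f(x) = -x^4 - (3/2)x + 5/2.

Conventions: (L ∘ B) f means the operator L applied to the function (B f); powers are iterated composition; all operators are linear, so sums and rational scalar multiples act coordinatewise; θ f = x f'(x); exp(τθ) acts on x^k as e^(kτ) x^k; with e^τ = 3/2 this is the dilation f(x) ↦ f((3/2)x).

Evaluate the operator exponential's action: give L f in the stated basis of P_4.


exp(τθ) x^k = e^(kτ) x^k; with e^τ = 3/2 this sends x^k to (3/2)^k x^k
x ↦ 3/2 x
x^4 ↦ 81/16 x^4
applying this coordinatewise to f: exp(τθ) f = -(81/16)x^4 - (9/4)x + 5/2

the image equals g(x) = -(81/16)x^4 - (9/4)x + 5/2


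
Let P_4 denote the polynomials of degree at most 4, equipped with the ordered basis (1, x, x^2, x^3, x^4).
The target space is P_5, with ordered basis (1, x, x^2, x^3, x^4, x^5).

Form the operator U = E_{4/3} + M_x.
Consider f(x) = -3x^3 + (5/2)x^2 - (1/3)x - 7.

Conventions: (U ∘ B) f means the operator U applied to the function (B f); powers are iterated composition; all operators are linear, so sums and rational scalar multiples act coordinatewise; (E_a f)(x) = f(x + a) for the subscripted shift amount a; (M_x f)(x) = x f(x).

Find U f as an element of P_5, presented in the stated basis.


E_{4/3} f = -3x^3 - (19/2)x^2 - (29/3)x - 91/9
M_x f = -3x^4 + (5/2)x^3 - (1/3)x^2 - 7x
(E_{4/3} + M_x) f = -3x^4 - (1/2)x^3 - (59/6)x^2 - (50/3)x - 91/9

the result is g(x) = -3x^4 - (1/2)x^3 - (59/6)x^2 - (50/3)x - 91/9


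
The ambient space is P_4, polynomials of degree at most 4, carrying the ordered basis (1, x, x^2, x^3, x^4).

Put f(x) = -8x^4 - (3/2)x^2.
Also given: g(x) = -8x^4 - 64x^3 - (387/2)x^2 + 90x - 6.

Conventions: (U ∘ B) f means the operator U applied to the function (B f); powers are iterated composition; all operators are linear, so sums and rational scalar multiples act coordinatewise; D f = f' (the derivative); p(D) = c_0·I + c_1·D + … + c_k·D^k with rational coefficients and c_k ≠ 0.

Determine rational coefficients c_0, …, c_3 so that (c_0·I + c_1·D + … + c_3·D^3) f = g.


D^0 f = -8x^4 - (3/2)x^2
D^1 f = -32x^3 - 3x
D^2 f = -96x^2 - 3
D^3 f = -192x
matching coefficients of g against c_0 f + c_1 Df + … from the top degree down determines the c_i
solution: c_0 = 1, c_1 = 2, c_2 = 2, c_3 = -1/2

p(D) = I + 2·D + 2·D^2 − (1/2)·D^3, i.e. c_0 = 1, c_1 = 2, c_2 = 2, c_3 = -1/2


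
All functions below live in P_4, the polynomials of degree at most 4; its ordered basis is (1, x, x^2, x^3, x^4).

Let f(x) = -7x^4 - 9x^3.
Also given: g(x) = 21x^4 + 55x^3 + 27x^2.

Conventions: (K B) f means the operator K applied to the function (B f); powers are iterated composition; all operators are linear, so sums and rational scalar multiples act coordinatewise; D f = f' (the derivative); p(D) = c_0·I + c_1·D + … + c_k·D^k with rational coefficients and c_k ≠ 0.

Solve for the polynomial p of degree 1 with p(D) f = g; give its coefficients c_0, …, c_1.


c_0 = -3, c_1 = -1

D^0 f = -7x^4 - 9x^3
D^1 f = -28x^3 - 27x^2
matching coefficients of g against c_0 f + c_1 Df + … from the top degree down determines the c_i
solution: c_0 = -3, c_1 = -1


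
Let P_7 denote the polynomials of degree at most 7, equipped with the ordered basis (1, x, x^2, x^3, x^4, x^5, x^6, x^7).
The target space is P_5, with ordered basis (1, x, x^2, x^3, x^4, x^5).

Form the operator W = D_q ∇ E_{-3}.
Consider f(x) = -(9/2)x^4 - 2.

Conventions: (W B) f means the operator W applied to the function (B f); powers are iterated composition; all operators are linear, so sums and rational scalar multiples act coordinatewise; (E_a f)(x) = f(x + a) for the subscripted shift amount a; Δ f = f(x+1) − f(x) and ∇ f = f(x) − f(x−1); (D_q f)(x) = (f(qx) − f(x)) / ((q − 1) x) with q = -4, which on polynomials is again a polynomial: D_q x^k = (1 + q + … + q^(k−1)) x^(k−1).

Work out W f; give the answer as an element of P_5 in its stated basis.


g(x) = -234x^2 - 567x - 666

E_{-3} f = -(9/2)x^4 + 54x^3 - 243x^2 + 486x - 733/2
∇ E_{-3} f = -18x^3 + 189x^2 - 666x + 1575/2
D_q (∇ E_{-3}) f = -234x^2 - 567x - 666


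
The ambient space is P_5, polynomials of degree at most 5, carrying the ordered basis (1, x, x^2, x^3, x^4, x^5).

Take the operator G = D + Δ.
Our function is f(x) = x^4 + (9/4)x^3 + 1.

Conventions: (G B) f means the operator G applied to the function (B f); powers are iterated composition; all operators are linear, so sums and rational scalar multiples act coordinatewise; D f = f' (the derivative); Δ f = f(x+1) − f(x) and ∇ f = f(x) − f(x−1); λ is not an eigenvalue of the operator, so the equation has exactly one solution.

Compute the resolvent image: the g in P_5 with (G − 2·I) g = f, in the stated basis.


write g with unknown coordinates in the stated basis and equate coefficients in (G − 2·I) g = f
solving from the highest basis element down gives g = -(1/2)x^4 - (25/8)x^3 - (87/8)x^2 - (439/16)x - 563/16
check: G g = -4x^3 - (87/4)x^2 - (439/8)x - 555/8
so G g − 2·g = x^4 + (9/4)x^3 + 1 = f ✓

the result is g(x) = -(1/2)x^4 - (25/8)x^3 - (87/8)x^2 - (439/16)x - 563/16


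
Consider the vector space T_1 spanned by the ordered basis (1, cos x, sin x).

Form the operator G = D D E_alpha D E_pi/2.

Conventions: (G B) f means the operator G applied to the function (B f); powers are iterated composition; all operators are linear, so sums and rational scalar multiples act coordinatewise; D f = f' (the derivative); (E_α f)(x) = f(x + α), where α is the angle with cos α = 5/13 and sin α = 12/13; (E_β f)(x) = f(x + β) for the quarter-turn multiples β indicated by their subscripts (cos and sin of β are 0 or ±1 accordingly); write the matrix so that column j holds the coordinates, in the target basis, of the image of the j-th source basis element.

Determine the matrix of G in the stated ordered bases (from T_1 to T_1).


image of 1: 0
image of cos x: (5/13)cos x - (12/13)sin x
image of sin x: (12/13)cos x + (5/13)sin x
each image's coordinates form column j of the matrix

the matrix is [[0, 0, 0]; [0, 5/13, 12/13]; [0, -12/13, 5/13]] (rows listed top to bottom)


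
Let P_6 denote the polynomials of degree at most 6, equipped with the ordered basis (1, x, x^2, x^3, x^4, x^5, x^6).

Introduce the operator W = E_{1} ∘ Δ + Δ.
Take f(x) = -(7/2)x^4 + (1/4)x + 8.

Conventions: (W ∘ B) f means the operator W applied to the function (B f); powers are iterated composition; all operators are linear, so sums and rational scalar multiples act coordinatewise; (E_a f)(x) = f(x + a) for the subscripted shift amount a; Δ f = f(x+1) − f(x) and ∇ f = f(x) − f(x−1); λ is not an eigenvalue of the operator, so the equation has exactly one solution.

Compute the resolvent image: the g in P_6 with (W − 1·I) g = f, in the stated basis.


the result is g(x) = (7/2)x^4 + 28x^3 + 252x^2 + (5823/4)x + 8383/2

write g with unknown coordinates in the stated basis and equate coefficients in (W − 1·I) g = f
solving from the highest basis element down gives g = (7/2)x^4 + 28x^3 + 252x^2 + (5823/4)x + 8383/2
check: W g = 28x^3 + 252x^2 + 1456x + 8399/2
so W g − 1·g = -(7/2)x^4 + (1/4)x + 8 = f ✓


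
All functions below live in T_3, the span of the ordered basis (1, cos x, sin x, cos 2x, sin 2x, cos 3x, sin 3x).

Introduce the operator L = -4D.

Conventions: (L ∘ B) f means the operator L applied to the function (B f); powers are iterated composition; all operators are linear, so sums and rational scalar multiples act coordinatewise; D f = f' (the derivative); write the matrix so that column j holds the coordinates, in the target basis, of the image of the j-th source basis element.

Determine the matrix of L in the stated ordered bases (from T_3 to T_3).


the matrix is [[0, 0, 0, 0, 0, 0, 0]; [0, 0, -4, 0, 0, 0, 0]; [0, 4, 0, 0, 0, 0, 0]; [0, 0, 0, 0, -8, 0, 0]; [0, 0, 0, 8, 0, 0, 0]; [0, 0, 0, 0, 0, 0, -12]; [0, 0, 0, 0, 0, 12, 0]] (rows listed top to bottom)

image of 1: 0
image of cos x: 4sin x
image of sin x: -4cos x
image of cos 2x: 8sin 2x
image of sin 2x: -8cos 2x
image of cos 3x: 12sin 3x
image of sin 3x: -12cos 3x
each image's coordinates form column j of the matrix


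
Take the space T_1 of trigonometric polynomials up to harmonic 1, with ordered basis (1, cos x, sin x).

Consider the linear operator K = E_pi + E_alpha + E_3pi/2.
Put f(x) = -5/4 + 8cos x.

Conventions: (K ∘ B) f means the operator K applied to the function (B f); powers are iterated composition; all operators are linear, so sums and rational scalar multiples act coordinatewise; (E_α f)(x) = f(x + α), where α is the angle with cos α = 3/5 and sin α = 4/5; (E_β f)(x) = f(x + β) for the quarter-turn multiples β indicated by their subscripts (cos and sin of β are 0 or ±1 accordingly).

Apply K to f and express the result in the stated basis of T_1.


the result is g(x) = -15/4 - (16/5)cos x + (8/5)sin x

E_pi f = -5/4 - 8cos x
E_alpha f = -5/4 + (24/5)cos x - (32/5)sin x
E_3pi/2 f = -5/4 + 8sin x
(E_pi + E_alpha + E_3pi/2) f = -15/4 - (16/5)cos x + (8/5)sin x


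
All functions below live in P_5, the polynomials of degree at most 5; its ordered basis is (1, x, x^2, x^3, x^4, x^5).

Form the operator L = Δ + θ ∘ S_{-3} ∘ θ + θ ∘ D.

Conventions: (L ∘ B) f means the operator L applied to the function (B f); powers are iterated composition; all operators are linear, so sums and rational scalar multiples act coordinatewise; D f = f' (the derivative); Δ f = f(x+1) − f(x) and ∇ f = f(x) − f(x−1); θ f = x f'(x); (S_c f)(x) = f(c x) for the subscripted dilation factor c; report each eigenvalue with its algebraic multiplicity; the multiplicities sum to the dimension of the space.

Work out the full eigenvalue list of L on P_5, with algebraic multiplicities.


image of 1: 0
image of x: -3x + 1
image of x^2: 36x^2 + 4x + 1
image of x^3: -243x^3 + 9x^2 + 3x + 1
image of x^4: 1296x^4 + 16x^3 + 6x^2 + 4x + 1
image of x^5: -6075x^5 + 25x^4 + 10x^3 + 10x^2 + 5x + 1
the matrix is upper triangular; its diagonal is (0, -3, 36, -243, 1296, -6075)
for a triangular matrix the eigenvalues are the diagonal entries, with algebraic multiplicity their repetition count

λ = -6075 (multiplicity 1), λ = -243 (multiplicity 1), λ = -3 (multiplicity 1), λ = 0 (multiplicity 1), λ = 36 (multiplicity 1), λ = 1296 (multiplicity 1)


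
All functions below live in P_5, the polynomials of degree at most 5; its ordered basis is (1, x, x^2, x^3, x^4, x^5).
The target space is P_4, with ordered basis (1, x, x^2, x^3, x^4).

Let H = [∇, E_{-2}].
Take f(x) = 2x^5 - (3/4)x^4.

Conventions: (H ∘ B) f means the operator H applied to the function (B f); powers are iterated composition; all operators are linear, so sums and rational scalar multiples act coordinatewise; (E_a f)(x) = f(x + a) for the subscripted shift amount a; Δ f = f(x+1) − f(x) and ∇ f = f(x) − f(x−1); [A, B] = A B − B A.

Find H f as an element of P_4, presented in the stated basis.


the result is g(x) = 0

E_{-2} f = 2x^5 - (83/4)x^4 + 86x^3 - 178x^2 + 184x - 76
∇ E_{-2} f = 10x^4 - 103x^3 + (805/2)x^2 - 707x + 1883/4
∇ f = 10x^4 - 23x^3 + (49/2)x^2 - 13x + 11/4
E_{-2} ∇ f = 10x^4 - 103x^3 + (805/2)x^2 - 707x + 1883/4
[∇, E_{-2}] f = 0


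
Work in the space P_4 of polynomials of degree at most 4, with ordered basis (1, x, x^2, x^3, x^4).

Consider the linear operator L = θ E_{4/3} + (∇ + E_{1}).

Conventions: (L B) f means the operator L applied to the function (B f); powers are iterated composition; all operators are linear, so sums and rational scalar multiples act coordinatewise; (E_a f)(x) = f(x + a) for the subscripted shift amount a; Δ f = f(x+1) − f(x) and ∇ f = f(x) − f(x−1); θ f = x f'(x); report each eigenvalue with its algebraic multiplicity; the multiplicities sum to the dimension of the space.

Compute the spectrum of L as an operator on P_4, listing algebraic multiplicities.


λ = 1 (multiplicity 1), λ = 2 (multiplicity 1), λ = 3 (multiplicity 1), λ = 4 (multiplicity 1), λ = 5 (multiplicity 1)

image of 1: 1
image of x: 2x + 2
image of x^2: 3x^2 + (20/3)x
image of x^3: 4x^3 + 14x^2 + (16/3)x + 2
image of x^4: 5x^4 + 24x^3 + (64/3)x^2 + (472/27)x
the matrix is upper triangular; its diagonal is (1, 2, 3, 4, 5)
for a triangular matrix the eigenvalues are the diagonal entries, with algebraic multiplicity their repetition count


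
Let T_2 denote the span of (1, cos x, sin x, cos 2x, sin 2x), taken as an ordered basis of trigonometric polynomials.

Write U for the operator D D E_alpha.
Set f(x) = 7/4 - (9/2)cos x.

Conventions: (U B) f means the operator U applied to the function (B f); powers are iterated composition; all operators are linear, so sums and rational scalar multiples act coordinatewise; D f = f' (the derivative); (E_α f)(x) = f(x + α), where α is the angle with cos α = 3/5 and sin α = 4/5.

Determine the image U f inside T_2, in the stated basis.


E_alpha f = 7/4 - (27/10)cos x + (18/5)sin x
D E_alpha f = (18/5)cos x + (27/10)sin x
D D E_alpha f = (27/10)cos x - (18/5)sin x

the result is g(x) = (27/10)cos x - (18/5)sin x


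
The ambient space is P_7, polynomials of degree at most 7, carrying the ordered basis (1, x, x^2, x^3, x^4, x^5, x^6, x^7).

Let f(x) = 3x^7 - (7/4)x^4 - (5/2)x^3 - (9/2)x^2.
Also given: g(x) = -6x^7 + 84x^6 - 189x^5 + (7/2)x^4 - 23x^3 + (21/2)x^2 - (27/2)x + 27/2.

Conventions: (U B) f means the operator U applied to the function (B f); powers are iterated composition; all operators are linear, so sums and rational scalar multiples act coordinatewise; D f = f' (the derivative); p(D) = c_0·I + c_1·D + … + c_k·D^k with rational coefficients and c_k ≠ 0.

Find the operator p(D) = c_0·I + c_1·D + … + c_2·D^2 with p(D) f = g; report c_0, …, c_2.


D^0 f = 3x^7 - (7/4)x^4 - (5/2)x^3 - (9/2)x^2
D^1 f = 21x^6 - 7x^3 - (15/2)x^2 - 9x
D^2 f = 126x^5 - 21x^2 - 15x - 9
matching coefficients of g against c_0 f + c_1 Df + … from the top degree down determines the c_i
solution: c_0 = -2, c_1 = 4, c_2 = -3/2

c_0 = -2, c_1 = 4, c_2 = -3/2


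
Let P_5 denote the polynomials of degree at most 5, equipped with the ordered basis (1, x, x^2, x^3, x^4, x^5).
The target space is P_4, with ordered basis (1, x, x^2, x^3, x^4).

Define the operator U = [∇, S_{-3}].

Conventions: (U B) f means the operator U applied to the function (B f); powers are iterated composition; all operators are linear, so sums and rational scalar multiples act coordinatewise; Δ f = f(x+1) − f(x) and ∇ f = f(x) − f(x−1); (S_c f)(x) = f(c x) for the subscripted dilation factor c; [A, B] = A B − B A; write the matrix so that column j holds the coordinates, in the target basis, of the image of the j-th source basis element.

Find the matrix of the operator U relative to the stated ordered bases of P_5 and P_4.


image of 1: 0
image of x: -4
image of x^2: 24x - 8
image of x^3: -108x^2 + 72x - 28
image of x^4: 432x^3 - 432x^2 + 336x - 80
image of x^5: -1620x^4 + 2160x^3 - 2520x^2 + 1200x - 244
each image's coordinates form column j of the matrix

the matrix is [[0, -4, -8, -28, -80, -244]; [0, 0, 24, 72, 336, 1200]; [0, 0, 0, -108, -432, -2520]; [0, 0, 0, 0, 432, 2160]; [0, 0, 0, 0, 0, -1620]] (rows listed top to bottom)


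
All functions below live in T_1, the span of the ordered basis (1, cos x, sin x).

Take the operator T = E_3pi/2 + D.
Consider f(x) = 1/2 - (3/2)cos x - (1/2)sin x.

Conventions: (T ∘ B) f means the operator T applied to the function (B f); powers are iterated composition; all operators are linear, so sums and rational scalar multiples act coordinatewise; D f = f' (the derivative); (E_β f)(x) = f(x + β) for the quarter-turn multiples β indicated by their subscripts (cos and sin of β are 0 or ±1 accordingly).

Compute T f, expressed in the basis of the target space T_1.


E_3pi/2 f = 1/2 + (1/2)cos x - (3/2)sin x
D f = -(1/2)cos x + (3/2)sin x
(E_3pi/2 + D) f = 1/2

the result is g(x) = 1/2


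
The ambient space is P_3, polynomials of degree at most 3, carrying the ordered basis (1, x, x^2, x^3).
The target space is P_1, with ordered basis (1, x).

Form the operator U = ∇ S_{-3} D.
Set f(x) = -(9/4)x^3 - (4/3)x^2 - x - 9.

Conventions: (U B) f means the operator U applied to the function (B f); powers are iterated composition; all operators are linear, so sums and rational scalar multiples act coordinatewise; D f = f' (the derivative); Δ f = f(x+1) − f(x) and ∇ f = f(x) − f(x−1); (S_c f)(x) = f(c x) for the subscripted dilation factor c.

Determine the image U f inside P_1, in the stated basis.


D f = -(27/4)x^2 - (8/3)x - 1
S_{-3} D f = -(243/4)x^2 + 8x - 1
∇ S_{-3} D f = -(243/2)x + 275/4

the result is g(x) = -(243/2)x + 275/4


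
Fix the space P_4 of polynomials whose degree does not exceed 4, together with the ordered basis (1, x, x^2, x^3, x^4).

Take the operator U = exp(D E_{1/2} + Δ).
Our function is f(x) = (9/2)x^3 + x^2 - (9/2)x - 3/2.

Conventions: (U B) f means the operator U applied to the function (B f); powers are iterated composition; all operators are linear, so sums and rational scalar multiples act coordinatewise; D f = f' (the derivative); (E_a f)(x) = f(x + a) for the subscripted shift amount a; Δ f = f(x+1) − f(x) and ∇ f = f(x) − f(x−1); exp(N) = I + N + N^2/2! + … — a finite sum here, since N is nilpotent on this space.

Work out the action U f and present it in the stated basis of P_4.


order-1 term: 27x^2 + 31x + 7/8
order-2 term: 54x + 58
order-3 term: 36
the series for exp(D E_{1/2} + Δ) f terminates at order 3
exp(D E_{1/2} + Δ) f = (9/2)x^3 + 28x^2 + (161/2)x + 747/8

g(x) = (9/2)x^3 + 28x^2 + (161/2)x + 747/8


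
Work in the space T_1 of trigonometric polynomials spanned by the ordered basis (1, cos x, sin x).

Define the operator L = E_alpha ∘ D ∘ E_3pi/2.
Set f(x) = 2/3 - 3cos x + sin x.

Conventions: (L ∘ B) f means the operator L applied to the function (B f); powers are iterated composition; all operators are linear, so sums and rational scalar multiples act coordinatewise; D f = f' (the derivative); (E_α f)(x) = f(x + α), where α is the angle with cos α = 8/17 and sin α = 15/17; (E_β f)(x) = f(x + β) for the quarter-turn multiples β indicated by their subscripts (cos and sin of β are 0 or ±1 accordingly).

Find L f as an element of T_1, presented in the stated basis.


E_3pi/2 f = 2/3 - cos x - 3sin x
D E_3pi/2 f = -3cos x + sin x
E_alpha D E_3pi/2 f = -(9/17)cos x + (53/17)sin x

the result is g(x) = -(9/17)cos x + (53/17)sin x


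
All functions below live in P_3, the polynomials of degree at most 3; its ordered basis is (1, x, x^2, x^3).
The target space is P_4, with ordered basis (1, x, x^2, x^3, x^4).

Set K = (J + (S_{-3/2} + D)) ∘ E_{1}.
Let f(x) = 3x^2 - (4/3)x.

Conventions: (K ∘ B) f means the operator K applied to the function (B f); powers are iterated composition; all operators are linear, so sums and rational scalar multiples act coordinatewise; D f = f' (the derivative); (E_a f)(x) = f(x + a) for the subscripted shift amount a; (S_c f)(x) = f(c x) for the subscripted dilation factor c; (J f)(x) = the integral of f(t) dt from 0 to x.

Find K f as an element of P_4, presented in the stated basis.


the image equals g(x) = x^3 + (109/12)x^2 + (2/3)x + 19/3

E_{1} f = 3x^2 + (14/3)x + 5/3
J E_{1} f = x^3 + (7/3)x^2 + (5/3)x
S_{-3/2} E_{1} f = (27/4)x^2 - 7x + 5/3
D E_{1} f = 6x + 14/3
(S_{-3/2} + D) E_{1} f = (27/4)x^2 - x + 19/3
(J + (S_{-3/2} + D)) E_{1} f = x^3 + (109/12)x^2 + (2/3)x + 19/3
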